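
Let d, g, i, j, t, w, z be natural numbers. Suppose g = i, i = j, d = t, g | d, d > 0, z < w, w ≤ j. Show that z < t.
Since z < w and w ≤ j, z < j. g = i and i = j, hence g = j. g | d and d > 0, thus g ≤ d. g = j, so j ≤ d. Since z < j, z < d. From d = t, z < t.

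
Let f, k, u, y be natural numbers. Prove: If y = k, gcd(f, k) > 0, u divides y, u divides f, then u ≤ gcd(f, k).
y = k and u divides y, therefore u divides k. Since u divides f, u divides gcd(f, k). gcd(f, k) > 0, so u ≤ gcd(f, k).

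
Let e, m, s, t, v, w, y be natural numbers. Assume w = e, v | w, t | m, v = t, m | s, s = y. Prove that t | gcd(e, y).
v = t and v | w, so t | w. Since w = e, t | e. t | m and m | s, thus t | s. s = y, so t | y. t | e, so t | gcd(e, y).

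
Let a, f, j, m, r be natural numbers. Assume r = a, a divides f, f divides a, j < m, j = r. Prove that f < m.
From j = r and r = a, j = a. a divides f and f divides a, hence a = f. j = a, so j = f. Because j < m, f < m.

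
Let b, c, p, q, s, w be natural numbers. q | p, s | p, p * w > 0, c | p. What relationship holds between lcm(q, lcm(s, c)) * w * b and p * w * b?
lcm(q, lcm(s, c)) * w * b ≤ p * w * b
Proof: From s | p and c | p, lcm(s, c) | p. From q | p, lcm(q, lcm(s, c)) | p. Then lcm(q, lcm(s, c)) * w | p * w. p * w > 0, so lcm(q, lcm(s, c)) * w ≤ p * w. Then lcm(q, lcm(s, c)) * w * b ≤ p * w * b.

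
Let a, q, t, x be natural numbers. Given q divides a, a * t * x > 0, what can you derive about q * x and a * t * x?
q * x ≤ a * t * x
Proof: q divides a, so q divides a * t. Then q * x divides a * t * x. a * t * x > 0, so q * x ≤ a * t * x.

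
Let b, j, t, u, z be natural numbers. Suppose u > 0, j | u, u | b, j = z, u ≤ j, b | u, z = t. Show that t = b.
Because b | u and u | b, b = u. Because j | u and u > 0, j ≤ u. Since u ≤ j, u = j. From b = u, b = j. j = z, so b = z. Since z = t, b = t. Then t = b.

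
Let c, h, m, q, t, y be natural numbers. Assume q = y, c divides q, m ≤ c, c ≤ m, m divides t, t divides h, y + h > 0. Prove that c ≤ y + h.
Because q = y and c divides q, c divides y. From m ≤ c and c ≤ m, m = c. From m divides t and t divides h, m divides h. Since m = c, c divides h. Since c divides y, c divides y + h. Since y + h > 0, c ≤ y + h.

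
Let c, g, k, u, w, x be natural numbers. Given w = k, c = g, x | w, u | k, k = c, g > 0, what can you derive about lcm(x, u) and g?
lcm(x, u) ≤ g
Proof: k = c and c = g, hence k = g. w = k and x | w, thus x | k. Since u | k, lcm(x, u) | k. k = g, so lcm(x, u) | g. g > 0, so lcm(x, u) ≤ g.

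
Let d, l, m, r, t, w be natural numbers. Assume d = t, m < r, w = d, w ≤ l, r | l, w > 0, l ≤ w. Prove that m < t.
Because w = d and d = t, w = t. l ≤ w and w ≤ l, therefore l = w. r | l, so r | w. w > 0, so r ≤ w. Since m < r, m < w. w = t, so m < t.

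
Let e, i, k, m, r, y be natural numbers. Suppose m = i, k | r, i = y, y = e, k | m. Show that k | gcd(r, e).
m = i and i = y, so m = y. Since y = e, m = e. Since k | m, k | e. Because k | r, k | gcd(r, e).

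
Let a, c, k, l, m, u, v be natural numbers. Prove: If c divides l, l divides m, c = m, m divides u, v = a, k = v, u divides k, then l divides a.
k = v and v = a, hence k = a. c = m and c divides l, thus m divides l. From l divides m, m = l. m divides u and u divides k, hence m divides k. m = l, so l divides k. From k = a, l divides a.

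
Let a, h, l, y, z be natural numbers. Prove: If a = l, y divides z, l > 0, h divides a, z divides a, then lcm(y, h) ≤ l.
Since y divides z and z divides a, y divides a. Because h divides a, lcm(y, h) divides a. Since a = l, lcm(y, h) divides l. Since l > 0, lcm(y, h) ≤ l.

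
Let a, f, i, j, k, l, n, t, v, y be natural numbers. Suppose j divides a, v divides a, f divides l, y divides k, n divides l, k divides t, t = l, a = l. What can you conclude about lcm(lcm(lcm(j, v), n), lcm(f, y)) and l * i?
lcm(lcm(lcm(j, v), n), lcm(f, y)) divides l * i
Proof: j divides a and v divides a, hence lcm(j, v) divides a. Since a = l, lcm(j, v) divides l. Since n divides l, lcm(lcm(j, v), n) divides l. y divides k and k divides t, so y divides t. t = l, so y divides l. f divides l, so lcm(f, y) divides l. From lcm(lcm(j, v), n) divides l, lcm(lcm(lcm(j, v), n), lcm(f, y)) divides l. Then lcm(lcm(lcm(j, v), n), lcm(f, y)) divides l * i.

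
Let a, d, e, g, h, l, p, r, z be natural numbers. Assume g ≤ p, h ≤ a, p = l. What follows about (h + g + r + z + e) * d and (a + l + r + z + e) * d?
(h + g + r + z + e) * d ≤ (a + l + r + z + e) * d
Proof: From p = l and g ≤ p, g ≤ l. Then g + r ≤ l + r. Then g + r + z ≤ l + r + z. Then g + r + z + e ≤ l + r + z + e. From h ≤ a, h + g + r + z + e ≤ a + l + r + z + e. By multiplying by a non-negative, (h + g + r + z + e) * d ≤ (a + l + r + z + e) * d.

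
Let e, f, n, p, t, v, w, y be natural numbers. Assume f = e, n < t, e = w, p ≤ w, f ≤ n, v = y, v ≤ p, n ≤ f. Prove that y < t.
Since v ≤ p and p ≤ w, v ≤ w. v = y, so y ≤ w. f = e and e = w, therefore f = w. n ≤ f and f ≤ n, hence n = f. Since n < t, f < t. Because f = w, w < t. y ≤ w, so y < t.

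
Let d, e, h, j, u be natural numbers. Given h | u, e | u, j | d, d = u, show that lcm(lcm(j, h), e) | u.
From d = u and j | d, j | u. From h | u, lcm(j, h) | u. Since e | u, lcm(lcm(j, h), e) | u.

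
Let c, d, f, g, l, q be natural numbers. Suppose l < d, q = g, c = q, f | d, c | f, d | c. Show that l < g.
Because c | f and f | d, c | d. d | c, so d = c. c = q, so d = q. Since q = g, d = g. l < d, so l < g.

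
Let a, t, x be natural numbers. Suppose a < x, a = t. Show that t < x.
a = t and a < x. By substitution, t < x.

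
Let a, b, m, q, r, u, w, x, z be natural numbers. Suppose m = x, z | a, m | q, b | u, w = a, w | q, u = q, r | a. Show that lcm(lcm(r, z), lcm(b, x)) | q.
Because r | a and z | a, lcm(r, z) | a. From w = a and w | q, a | q. lcm(r, z) | a, so lcm(r, z) | q. Because u = q and b | u, b | q. m = x and m | q, so x | q. From b | q, lcm(b, x) | q. lcm(r, z) | q, so lcm(lcm(r, z), lcm(b, x)) | q.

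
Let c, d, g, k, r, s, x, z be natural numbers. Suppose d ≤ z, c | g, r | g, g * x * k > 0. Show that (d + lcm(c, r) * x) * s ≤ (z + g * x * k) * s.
c | g and r | g, so lcm(c, r) | g. Then lcm(c, r) * x | g * x. Then lcm(c, r) * x | g * x * k. Since g * x * k > 0, lcm(c, r) * x ≤ g * x * k. d ≤ z, so d + lcm(c, r) * x ≤ z + g * x * k. Then (d + lcm(c, r) * x) * s ≤ (z + g * x * k) * s.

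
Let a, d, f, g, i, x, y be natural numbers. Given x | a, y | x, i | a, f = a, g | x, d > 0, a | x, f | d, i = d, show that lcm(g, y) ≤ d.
f = a and f | d, so a | d. Because i = d and i | a, d | a. a | d, so a = d. Because x | a and a | x, x = a. g | x and y | x, thus lcm(g, y) | x. x = a, so lcm(g, y) | a. a = d, so lcm(g, y) | d. Since d > 0, lcm(g, y) ≤ d.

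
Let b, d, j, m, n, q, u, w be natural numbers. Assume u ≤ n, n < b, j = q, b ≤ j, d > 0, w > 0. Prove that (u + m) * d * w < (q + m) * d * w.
Since u ≤ n and n < b, u < b. j = q and b ≤ j, so b ≤ q. Since u < b, u < q. Then u + m < q + m. d > 0, so (u + m) * d < (q + m) * d. w > 0, so (u + m) * d * w < (q + m) * d * w.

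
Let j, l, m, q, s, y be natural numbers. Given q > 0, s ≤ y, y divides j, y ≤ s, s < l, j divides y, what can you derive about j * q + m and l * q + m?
j * q + m < l * q + m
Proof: Since s ≤ y and y ≤ s, s = y. y divides j and j divides y, so y = j. Since s = y, s = j. From s < l, j < l. Combined with q > 0, by multiplying by a positive, j * q < l * q. Then j * q + m < l * q + m.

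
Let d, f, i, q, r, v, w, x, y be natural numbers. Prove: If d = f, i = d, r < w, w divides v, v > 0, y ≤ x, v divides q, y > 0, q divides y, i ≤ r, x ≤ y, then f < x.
i = d and d = f, hence i = f. Because i ≤ r and r < w, i < w. w divides v and v > 0, thus w ≤ v. i < w, so i < v. Since i = f, f < v. y ≤ x and x ≤ y, therefore y = x. v divides q and q divides y, so v divides y. Since y > 0, v ≤ y. From y = x, v ≤ x. Since f < v, f < x.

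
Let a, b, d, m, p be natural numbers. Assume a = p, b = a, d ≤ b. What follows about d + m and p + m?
d + m ≤ p + m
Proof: b = a and d ≤ b, so d ≤ a. a = p, so d ≤ p. Then d + m ≤ p + m.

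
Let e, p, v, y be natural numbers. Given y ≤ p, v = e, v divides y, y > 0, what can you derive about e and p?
e ≤ p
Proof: Because v = e and v divides y, e divides y. Since y > 0, e ≤ y. Because y ≤ p, e ≤ p.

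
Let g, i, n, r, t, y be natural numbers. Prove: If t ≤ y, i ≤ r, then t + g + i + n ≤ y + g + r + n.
From t ≤ y, t + g ≤ y + g. i ≤ r, so t + g + i ≤ y + g + r. Then t + g + i + n ≤ y + g + r + n.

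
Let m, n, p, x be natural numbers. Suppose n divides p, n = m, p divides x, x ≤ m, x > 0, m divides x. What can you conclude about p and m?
p = m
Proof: Since m divides x and x > 0, m ≤ x. x ≤ m, so x = m. p divides x, so p divides m. n = m and n divides p, hence m divides p. Since p divides m, p = m.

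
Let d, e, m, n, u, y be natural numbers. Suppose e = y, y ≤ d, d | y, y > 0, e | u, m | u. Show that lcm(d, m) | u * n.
Because d | y and y > 0, d ≤ y. Since y ≤ d, y = d. e = y, so e = d. Since e | u, d | u. m | u, so lcm(d, m) | u. Then lcm(d, m) | u * n.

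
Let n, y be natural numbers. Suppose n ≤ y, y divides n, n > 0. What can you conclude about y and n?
y = n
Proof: y divides n and n > 0, thus y ≤ n. n ≤ y, so y = n.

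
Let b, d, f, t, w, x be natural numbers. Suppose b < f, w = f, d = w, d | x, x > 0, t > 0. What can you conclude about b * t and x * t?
b * t < x * t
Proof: From d = w and d | x, w | x. Since x > 0, w ≤ x. Because w = f, f ≤ x. Since b < f, b < x. t > 0, so b * t < x * t.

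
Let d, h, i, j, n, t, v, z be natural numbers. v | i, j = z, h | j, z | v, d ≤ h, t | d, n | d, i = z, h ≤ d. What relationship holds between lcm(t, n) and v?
lcm(t, n) | v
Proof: Because t | d and n | d, lcm(t, n) | d. i = z and v | i, so v | z. z | v, so z = v. j = z, so j = v. Since h ≤ d and d ≤ h, h = d. Since h | j, d | j. j = v, so d | v. lcm(t, n) | d, so lcm(t, n) | v.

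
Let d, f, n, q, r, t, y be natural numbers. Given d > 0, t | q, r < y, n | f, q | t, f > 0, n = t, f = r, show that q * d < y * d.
t | q and q | t, therefore t = q. From n = t and n | f, t | f. Since f > 0, t ≤ f. Since t = q, q ≤ f. From f = r, q ≤ r. Since r < y, q < y. Since d > 0, q * d < y * d.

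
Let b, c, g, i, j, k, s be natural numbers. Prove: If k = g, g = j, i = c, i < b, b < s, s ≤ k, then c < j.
k = g and g = j, therefore k = j. From i = c and i < b, c < b. b < s and s ≤ k, so b < k. c < b, so c < k. k = j, so c < j.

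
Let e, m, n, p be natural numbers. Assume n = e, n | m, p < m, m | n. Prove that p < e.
Because m | n and n | m, m = n. n = e, so m = e. p < m, so p < e.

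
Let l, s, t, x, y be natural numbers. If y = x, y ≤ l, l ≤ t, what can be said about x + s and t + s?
x + s ≤ t + s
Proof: y ≤ l and l ≤ t, so y ≤ t. y = x, so x ≤ t. Then x + s ≤ t + s.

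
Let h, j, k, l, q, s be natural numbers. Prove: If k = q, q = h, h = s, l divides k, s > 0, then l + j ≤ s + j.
k = q and q = h, therefore k = h. h = s, so k = s. From l divides k, l divides s. Since s > 0, l ≤ s. Then l + j ≤ s + j.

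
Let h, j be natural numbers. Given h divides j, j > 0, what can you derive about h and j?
h ≤ j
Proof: Because h divides j and j > 0, by divisors are at most what they divide, h ≤ j.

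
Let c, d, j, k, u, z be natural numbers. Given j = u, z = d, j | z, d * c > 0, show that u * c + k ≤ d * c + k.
Because z = d and j | z, j | d. Since j = u, u | d. Then u * c | d * c. Since d * c > 0, u * c ≤ d * c. Then u * c + k ≤ d * c + k.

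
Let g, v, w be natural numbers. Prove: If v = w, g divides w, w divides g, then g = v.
w divides g and g divides w, thus w = g. Since v = w, v = g. Then g = v.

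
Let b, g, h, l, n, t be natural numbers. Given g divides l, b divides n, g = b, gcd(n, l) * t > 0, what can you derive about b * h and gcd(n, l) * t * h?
b * h ≤ gcd(n, l) * t * h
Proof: g = b and g divides l, therefore b divides l. b divides n, so b divides gcd(n, l). Then b divides gcd(n, l) * t. gcd(n, l) * t > 0, so b ≤ gcd(n, l) * t. By multiplying by a non-negative, b * h ≤ gcd(n, l) * t * h.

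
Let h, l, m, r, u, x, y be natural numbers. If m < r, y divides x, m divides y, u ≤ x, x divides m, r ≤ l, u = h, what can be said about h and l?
h < l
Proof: Because u = h and u ≤ x, h ≤ x. Since m divides y and y divides x, m divides x. Since x divides m, m = x. m < r and r ≤ l, hence m < l. m = x, so x < l. Because h ≤ x, h < l.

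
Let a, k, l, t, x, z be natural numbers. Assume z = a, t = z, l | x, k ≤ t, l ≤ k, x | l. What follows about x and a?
x ≤ a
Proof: t = z and z = a, therefore t = a. l | x and x | l, so l = x. l ≤ k and k ≤ t, hence l ≤ t. From l = x, x ≤ t. t = a, so x ≤ a.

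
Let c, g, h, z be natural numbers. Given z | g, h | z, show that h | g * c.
Because h | z and z | g, h | g. Then h | g * c.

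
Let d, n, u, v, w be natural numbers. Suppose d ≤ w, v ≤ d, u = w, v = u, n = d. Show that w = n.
v = u and v ≤ d, therefore u ≤ d. u = w, so w ≤ d. d ≤ w, so d = w. Since n = d, n = w. Then w = n.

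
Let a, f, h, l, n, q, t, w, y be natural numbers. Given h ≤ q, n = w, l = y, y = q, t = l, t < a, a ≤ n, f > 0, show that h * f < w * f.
l = y and y = q, hence l = q. t = l and t < a, thus l < a. l = q, so q < a. a ≤ n, so q < n. Since n = w, q < w. h ≤ q, so h < w. f > 0, so h * f < w * f.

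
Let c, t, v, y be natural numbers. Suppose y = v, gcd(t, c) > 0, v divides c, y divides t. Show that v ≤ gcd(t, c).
Since y = v and y divides t, v divides t. Since v divides c, v divides gcd(t, c). gcd(t, c) > 0, so v ≤ gcd(t, c).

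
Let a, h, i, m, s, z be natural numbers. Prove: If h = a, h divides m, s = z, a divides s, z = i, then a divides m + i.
h = a and h divides m, thus a divides m. s = z and z = i, thus s = i. a divides s, so a divides i. Since a divides m, a divides m + i.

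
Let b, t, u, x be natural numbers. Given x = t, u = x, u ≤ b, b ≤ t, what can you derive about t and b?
t = b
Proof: Because u = x and u ≤ b, x ≤ b. Since x = t, t ≤ b. b ≤ t, so t = b.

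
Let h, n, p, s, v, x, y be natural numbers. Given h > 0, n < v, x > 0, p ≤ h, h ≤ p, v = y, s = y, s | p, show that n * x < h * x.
Because v = y and n < v, n < y. p ≤ h and h ≤ p, thus p = h. s = y and s | p, so y | p. p = h, so y | h. h > 0, so y ≤ h. Since n < y, n < h. Since x > 0, n * x < h * x.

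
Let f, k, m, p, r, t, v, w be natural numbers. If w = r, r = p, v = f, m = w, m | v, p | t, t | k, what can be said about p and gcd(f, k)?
p | gcd(f, k)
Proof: w = r and r = p, thus w = p. Since m = w and m | v, w | v. v = f, so w | f. From w = p, p | f. From p | t and t | k, p | k. Since p | f, p | gcd(f, k).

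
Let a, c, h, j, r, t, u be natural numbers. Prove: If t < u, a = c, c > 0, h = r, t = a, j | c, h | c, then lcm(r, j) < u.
h = r and h | c, so r | c. From j | c, lcm(r, j) | c. Because c > 0, lcm(r, j) ≤ c. t = a and a = c, therefore t = c. Since t < u, c < u. lcm(r, j) ≤ c, so lcm(r, j) < u.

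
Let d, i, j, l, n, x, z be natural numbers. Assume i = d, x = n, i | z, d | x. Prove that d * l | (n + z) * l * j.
x = n and d | x, so d | n. i = d and i | z, so d | z. d | n, so d | n + z. Then d * l | (n + z) * l. Then d * l | (n + z) * l * j.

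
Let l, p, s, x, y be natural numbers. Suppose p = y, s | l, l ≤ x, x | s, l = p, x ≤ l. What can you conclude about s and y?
s = y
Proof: Because x ≤ l and l ≤ x, x = l. Since x | s, l | s. s | l, so s = l. From l = p, s = p. p = y, so s = y.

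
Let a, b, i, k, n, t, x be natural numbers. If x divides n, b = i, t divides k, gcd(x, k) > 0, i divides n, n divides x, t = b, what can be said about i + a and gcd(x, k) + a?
i + a ≤ gcd(x, k) + a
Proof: n divides x and x divides n, thus n = x. i divides n, so i divides x. t = b and t divides k, therefore b divides k. Since b = i, i divides k. i divides x, so i divides gcd(x, k). gcd(x, k) > 0, so i ≤ gcd(x, k). Then i + a ≤ gcd(x, k) + a.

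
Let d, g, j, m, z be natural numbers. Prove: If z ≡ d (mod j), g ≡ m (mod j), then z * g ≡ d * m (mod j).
Since z ≡ d (mod j) and g ≡ m (mod j), by multiplying congruences, z * g ≡ d * m (mod j).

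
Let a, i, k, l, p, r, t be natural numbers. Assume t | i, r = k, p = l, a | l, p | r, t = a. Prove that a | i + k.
From t = a and t | i, a | i. r = k and p | r, thus p | k. p = l, so l | k. a | l, so a | k. Since a | i, a | i + k.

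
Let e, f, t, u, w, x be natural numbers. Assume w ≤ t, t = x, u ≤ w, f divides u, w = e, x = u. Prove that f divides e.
t = x and x = u, so t = u. Because w ≤ t, w ≤ u. Since u ≤ w, u = w. w = e, so u = e. f divides u, so f divides e.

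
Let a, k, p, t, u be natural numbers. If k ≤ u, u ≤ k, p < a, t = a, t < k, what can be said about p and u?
p < u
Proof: k ≤ u and u ≤ k, so k = u. t = a and t < k, so a < k. p < a, so p < k. Since k = u, p < u.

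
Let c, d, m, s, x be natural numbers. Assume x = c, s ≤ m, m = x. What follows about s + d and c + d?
s + d ≤ c + d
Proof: m = x and x = c, therefore m = c. Since s ≤ m, s ≤ c. Then s + d ≤ c + d.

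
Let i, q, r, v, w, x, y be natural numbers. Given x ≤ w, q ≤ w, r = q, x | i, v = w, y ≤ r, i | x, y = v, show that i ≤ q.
y = v and v = w, therefore y = w. Since r = q and y ≤ r, y ≤ q. y = w, so w ≤ q. q ≤ w, so w = q. x | i and i | x, therefore x = i. x ≤ w, so i ≤ w. Since w = q, i ≤ q.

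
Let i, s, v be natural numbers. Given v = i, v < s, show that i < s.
v = i and v < s. By substitution, i < s.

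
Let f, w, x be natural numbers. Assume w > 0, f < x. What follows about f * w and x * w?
f * w < x * w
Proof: f < x and w > 0. By multiplying by a positive, f * w < x * w.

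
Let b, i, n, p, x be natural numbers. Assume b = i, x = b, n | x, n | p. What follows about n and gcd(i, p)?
n | gcd(i, p)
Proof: From x = b and n | x, n | b. b = i, so n | i. Since n | p, n | gcd(i, p).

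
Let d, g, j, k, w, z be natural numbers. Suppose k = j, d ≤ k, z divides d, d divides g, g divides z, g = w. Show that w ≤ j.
From g divides z and z divides d, g divides d. Because d divides g, d = g. Since g = w, d = w. From k = j and d ≤ k, d ≤ j. Since d = w, w ≤ j.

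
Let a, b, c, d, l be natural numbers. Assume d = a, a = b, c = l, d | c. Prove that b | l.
From d = a and a = b, d = b. Because c = l and d | c, d | l. Since d = b, b | l.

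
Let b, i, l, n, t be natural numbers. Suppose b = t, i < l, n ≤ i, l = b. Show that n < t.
From l = b and b = t, l = t. Since i < l, i < t. n ≤ i, so n < t.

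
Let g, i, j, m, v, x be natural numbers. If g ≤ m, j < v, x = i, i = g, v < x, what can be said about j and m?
j < m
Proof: From x = i and v < x, v < i. Since i = g, v < g. Since g ≤ m, v < m. Since j < v, j < m.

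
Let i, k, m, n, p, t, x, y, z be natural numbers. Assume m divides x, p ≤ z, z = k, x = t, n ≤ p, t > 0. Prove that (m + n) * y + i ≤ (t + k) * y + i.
From x = t and m divides x, m divides t. t > 0, so m ≤ t. Since z = k and p ≤ z, p ≤ k. n ≤ p, so n ≤ k. m ≤ t, so m + n ≤ t + k. By multiplying by a non-negative, (m + n) * y ≤ (t + k) * y. Then (m + n) * y + i ≤ (t + k) * y + i.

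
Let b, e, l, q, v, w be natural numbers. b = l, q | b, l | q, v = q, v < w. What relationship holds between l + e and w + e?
l + e < w + e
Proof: b = l and q | b, hence q | l. l | q, so q = l. v = q and v < w, therefore q < w. q = l, so l < w. Then l + e < w + e.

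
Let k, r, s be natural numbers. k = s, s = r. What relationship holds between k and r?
k = r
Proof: k = s and s = r. By transitivity, k = r.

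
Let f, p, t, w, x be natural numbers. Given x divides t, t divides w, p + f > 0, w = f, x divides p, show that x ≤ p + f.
From w = f and t divides w, t divides f. Because x divides t, x divides f. x divides p, so x divides p + f. Since p + f > 0, x ≤ p + f.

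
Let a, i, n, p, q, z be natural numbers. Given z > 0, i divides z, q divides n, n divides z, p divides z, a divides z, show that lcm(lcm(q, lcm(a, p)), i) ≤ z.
From q divides n and n divides z, q divides z. Since a divides z and p divides z, lcm(a, p) divides z. Since q divides z, lcm(q, lcm(a, p)) divides z. i divides z, so lcm(lcm(q, lcm(a, p)), i) divides z. Since z > 0, lcm(lcm(q, lcm(a, p)), i) ≤ z.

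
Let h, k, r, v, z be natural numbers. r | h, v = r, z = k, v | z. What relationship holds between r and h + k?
r | h + k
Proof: z = k and v | z, thus v | k. Since v = r, r | k. Since r | h, r | h + k.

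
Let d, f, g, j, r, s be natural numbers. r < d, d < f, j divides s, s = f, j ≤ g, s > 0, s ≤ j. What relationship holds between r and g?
r < g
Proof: Since r < d and d < f, r < f. j divides s and s > 0, thus j ≤ s. Because s ≤ j, j = s. Since s = f, j = f. Since j ≤ g, f ≤ g. Because r < f, r < g.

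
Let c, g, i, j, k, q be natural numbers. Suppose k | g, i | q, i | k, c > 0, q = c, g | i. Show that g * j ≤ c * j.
i | k and k | g, therefore i | g. Because g | i, i = g. q = c and i | q, hence i | c. Since c > 0, i ≤ c. i = g, so g ≤ c. Then g * j ≤ c * j.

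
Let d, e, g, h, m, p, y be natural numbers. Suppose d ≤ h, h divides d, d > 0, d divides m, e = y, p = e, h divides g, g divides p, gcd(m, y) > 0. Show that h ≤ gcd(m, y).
h divides d and d > 0, so h ≤ d. Since d ≤ h, d = h. d divides m, so h divides m. Because h divides g and g divides p, h divides p. p = e, so h divides e. Since e = y, h divides y. h divides m, so h divides gcd(m, y). Since gcd(m, y) > 0, h ≤ gcd(m, y).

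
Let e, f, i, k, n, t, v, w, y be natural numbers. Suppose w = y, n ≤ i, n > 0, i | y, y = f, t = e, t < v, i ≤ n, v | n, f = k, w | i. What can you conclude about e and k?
e < k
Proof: From w = y and w | i, y | i. i | y, so i = y. Since y = f, i = f. From f = k, i = k. n ≤ i and i ≤ n, hence n = i. From t = e and t < v, e < v. Since v | n and n > 0, v ≤ n. e < v, so e < n. Since n = i, e < i. i = k, so e < k.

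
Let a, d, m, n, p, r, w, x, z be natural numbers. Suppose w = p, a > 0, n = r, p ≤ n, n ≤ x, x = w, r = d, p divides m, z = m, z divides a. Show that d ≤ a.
Because x = w and w = p, x = p. n ≤ x, so n ≤ p. Since p ≤ n, p = n. n = r, so p = r. Because z = m and z divides a, m divides a. p divides m, so p divides a. p = r, so r divides a. Since a > 0, r ≤ a. Since r = d, d ≤ a.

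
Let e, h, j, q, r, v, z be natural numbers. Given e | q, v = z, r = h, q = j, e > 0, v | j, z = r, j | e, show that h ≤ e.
z = r and r = h, hence z = h. q = j and e | q, thus e | j. Since j | e, j = e. From v | j, v | e. e > 0, so v ≤ e. v = z, so z ≤ e. z = h, so h ≤ e.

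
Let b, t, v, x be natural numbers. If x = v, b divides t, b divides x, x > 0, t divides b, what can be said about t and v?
t ≤ v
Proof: Since b divides t and t divides b, b = t. b divides x and x > 0, thus b ≤ x. Since x = v, b ≤ v. b = t, so t ≤ v.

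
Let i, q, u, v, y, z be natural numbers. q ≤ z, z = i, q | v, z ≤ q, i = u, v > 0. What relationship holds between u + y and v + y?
u + y ≤ v + y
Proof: Since q ≤ z and z ≤ q, q = z. z = i, so q = i. From i = u, q = u. Since q | v and v > 0, q ≤ v. q = u, so u ≤ v. Then u + y ≤ v + y.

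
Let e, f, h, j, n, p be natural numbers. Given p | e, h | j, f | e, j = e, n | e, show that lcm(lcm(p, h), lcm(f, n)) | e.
j = e and h | j, so h | e. Since p | e, lcm(p, h) | e. Because f | e and n | e, lcm(f, n) | e. lcm(p, h) | e, so lcm(lcm(p, h), lcm(f, n)) | e.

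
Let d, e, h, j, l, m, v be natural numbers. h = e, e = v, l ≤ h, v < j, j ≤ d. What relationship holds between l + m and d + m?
l + m < d + m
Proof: Because h = e and e = v, h = v. Since l ≤ h, l ≤ v. Since v < j, l < j. Since j ≤ d, l < d. Then l + m < d + m.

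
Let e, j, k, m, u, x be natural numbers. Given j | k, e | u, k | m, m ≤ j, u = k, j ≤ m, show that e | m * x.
From j ≤ m and m ≤ j, j = m. Since j | k, m | k. k | m, so k = m. u = k, so u = m. Since e | u, e | m. Then e | m * x.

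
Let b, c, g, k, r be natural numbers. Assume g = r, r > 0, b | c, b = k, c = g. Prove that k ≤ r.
Because c = g and g = r, c = r. b = k and b | c, therefore k | c. Because c = r, k | r. Since r > 0, k ≤ r.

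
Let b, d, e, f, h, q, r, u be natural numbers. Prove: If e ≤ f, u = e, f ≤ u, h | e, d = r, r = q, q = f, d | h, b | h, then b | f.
From u = e and f ≤ u, f ≤ e. e ≤ f, so e = f. h | e, so h | f. Since d = r and r = q, d = q. q = f, so d = f. Since d | h, f | h. From h | f, h = f. b | h, so b | f.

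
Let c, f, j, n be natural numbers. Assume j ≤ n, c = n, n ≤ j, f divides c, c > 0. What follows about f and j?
f ≤ j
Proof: n ≤ j and j ≤ n, hence n = j. Since c = n, c = j. f divides c and c > 0, so f ≤ c. c = j, so f ≤ j.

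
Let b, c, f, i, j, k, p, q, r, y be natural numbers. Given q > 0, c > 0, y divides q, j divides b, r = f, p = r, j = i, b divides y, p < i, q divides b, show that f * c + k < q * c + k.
p = r and r = f, therefore p = f. Since p < i, f < i. b divides y and y divides q, therefore b divides q. q divides b, so b = q. j divides b, so j divides q. Since j = i, i divides q. q > 0, so i ≤ q. Since f < i, f < q. Using c > 0, by multiplying by a positive, f * c < q * c. Then f * c + k < q * c + k.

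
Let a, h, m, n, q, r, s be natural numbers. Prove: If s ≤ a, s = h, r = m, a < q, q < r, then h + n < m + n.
s ≤ a and a < q, thus s < q. r = m and q < r, hence q < m. From s < q, s < m. Because s = h, h < m. Then h + n < m + n.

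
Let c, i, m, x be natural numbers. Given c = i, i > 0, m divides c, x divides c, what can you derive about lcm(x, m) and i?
lcm(x, m) ≤ i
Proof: Because x divides c and m divides c, lcm(x, m) divides c. c = i, so lcm(x, m) divides i. Since i > 0, lcm(x, m) ≤ i.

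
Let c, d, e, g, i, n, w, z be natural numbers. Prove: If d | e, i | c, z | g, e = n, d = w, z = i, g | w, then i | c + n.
z = i and z | g, hence i | g. g | w, so i | w. d = w and d | e, thus w | e. i | w, so i | e. Since e = n, i | n. i | c, so i | c + n.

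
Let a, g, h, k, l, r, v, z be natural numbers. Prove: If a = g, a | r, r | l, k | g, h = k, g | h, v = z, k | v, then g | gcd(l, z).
a = g and a | r, thus g | r. Since r | l, g | l. From h = k and g | h, g | k. Since k | g, k = g. Because v = z and k | v, k | z. k = g, so g | z. Since g | l, g | gcd(l, z).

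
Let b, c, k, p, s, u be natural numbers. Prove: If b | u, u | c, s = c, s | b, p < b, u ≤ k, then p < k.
Since s = c and s | b, c | b. Since u | c, u | b. b | u, so b = u. From p < b, p < u. Since u ≤ k, p < k.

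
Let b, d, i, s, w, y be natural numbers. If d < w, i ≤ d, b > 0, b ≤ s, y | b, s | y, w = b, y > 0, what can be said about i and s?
i < s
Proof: From s | y and y > 0, s ≤ y. y | b and b > 0, therefore y ≤ b. s ≤ y, so s ≤ b. b ≤ s, so b = s. w = b, so w = s. i ≤ d and d < w, thus i < w. w = s, so i < s.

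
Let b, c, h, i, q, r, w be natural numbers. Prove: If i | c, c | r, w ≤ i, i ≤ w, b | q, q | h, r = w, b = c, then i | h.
Because w ≤ i and i ≤ w, w = i. r = w, so r = i. Because c | r, c | i. Because i | c, c = i. Because b = c, b = i. b | q and q | h, hence b | h. Since b = i, i | h.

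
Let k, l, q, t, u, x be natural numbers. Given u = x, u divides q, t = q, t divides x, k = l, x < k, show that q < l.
From u = x and u divides q, x divides q. t = q and t divides x, therefore q divides x. Since x divides q, x = q. Since k = l and x < k, x < l. x = q, so q < l.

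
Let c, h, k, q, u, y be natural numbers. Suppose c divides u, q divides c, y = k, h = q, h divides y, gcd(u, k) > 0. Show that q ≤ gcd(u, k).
q divides c and c divides u, so q divides u. h = q and h divides y, therefore q divides y. y = k, so q divides k. q divides u, so q divides gcd(u, k). Since gcd(u, k) > 0, q ≤ gcd(u, k).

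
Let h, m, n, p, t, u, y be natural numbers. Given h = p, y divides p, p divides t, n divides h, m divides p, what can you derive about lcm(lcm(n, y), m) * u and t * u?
lcm(lcm(n, y), m) * u divides t * u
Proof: Since h = p and n divides h, n divides p. y divides p, so lcm(n, y) divides p. Since m divides p, lcm(lcm(n, y), m) divides p. Since p divides t, lcm(lcm(n, y), m) divides t. Then lcm(lcm(n, y), m) * u divides t * u.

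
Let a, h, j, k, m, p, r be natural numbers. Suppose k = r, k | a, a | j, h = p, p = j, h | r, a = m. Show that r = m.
k = r and k | a, thus r | a. Since h = p and p = j, h = j. Since h | r, j | r. Since a | j, a | r. From r | a, r = a. Since a = m, r = m.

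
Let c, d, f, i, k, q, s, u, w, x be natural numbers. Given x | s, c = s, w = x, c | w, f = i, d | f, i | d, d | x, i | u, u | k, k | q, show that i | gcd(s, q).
w = x and c | w, hence c | x. From c = s, s | x. Since x | s, x = s. f = i and d | f, therefore d | i. Since i | d, d = i. Since d | x, i | x. x = s, so i | s. i | u and u | k, so i | k. Since k | q, i | q. i | s, so i | gcd(s, q).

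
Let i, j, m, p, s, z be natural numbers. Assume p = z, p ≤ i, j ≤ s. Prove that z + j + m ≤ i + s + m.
p = z and p ≤ i, therefore z ≤ i. Since j ≤ s, z + j ≤ i + s. Then z + j + m ≤ i + s + m.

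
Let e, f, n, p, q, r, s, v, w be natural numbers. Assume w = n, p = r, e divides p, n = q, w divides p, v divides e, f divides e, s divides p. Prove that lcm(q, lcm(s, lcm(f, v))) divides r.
w = n and n = q, therefore w = q. w divides p, so q divides p. Because f divides e and v divides e, lcm(f, v) divides e. Since e divides p, lcm(f, v) divides p. Since s divides p, lcm(s, lcm(f, v)) divides p. Since q divides p, lcm(q, lcm(s, lcm(f, v))) divides p. p = r, so lcm(q, lcm(s, lcm(f, v))) divides r.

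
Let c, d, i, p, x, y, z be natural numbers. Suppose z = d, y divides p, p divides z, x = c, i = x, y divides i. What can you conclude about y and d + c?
y divides d + c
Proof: y divides p and p divides z, so y divides z. z = d, so y divides d. From i = x and y divides i, y divides x. x = c, so y divides c. Since y divides d, y divides d + c.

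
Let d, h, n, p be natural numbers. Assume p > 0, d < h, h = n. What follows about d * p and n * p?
d * p < n * p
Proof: Since h = n and d < h, d < n. Combining with p > 0, by multiplying by a positive, d * p < n * p.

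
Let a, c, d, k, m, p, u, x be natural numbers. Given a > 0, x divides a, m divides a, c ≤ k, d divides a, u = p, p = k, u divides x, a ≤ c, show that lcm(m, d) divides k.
a ≤ c and c ≤ k, so a ≤ k. u = p and p = k, thus u = k. From u divides x, k divides x. From x divides a, k divides a. Since a > 0, k ≤ a. Because a ≤ k, a = k. m divides a and d divides a, thus lcm(m, d) divides a. a = k, so lcm(m, d) divides k.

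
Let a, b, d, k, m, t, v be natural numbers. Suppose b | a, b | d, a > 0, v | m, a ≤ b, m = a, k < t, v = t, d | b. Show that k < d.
Since b | a and a > 0, b ≤ a. Because a ≤ b, a = b. From b | d and d | b, b = d. a = b, so a = d. m = a and v | m, thus v | a. v = t, so t | a. Since a > 0, t ≤ a. Since a = d, t ≤ d. k < t, so k < d.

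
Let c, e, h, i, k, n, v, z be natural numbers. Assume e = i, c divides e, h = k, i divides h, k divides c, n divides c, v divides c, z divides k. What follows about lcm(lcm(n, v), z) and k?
lcm(lcm(n, v), z) divides k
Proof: e = i and c divides e, hence c divides i. h = k and i divides h, hence i divides k. From c divides i, c divides k. k divides c, so c = k. n divides c and v divides c, thus lcm(n, v) divides c. Since c = k, lcm(n, v) divides k. Because z divides k, lcm(lcm(n, v), z) divides k.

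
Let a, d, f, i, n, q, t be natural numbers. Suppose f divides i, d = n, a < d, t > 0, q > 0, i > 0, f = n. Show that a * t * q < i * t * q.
d = n and a < d, so a < n. From f divides i and i > 0, f ≤ i. f = n, so n ≤ i. a < n, so a < i. Combined with t > 0, by multiplying by a positive, a * t < i * t. Since q > 0, by multiplying by a positive, a * t * q < i * t * q.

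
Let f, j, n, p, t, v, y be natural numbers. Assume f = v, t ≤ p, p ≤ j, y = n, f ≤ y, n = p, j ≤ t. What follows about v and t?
v ≤ t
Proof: p ≤ j and j ≤ t, hence p ≤ t. Since t ≤ p, p = t. Because n = p, n = t. Since y = n and f ≤ y, f ≤ n. n = t, so f ≤ t. Because f = v, v ≤ t.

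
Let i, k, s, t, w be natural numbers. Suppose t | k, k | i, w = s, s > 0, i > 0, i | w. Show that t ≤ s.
t | k and k | i, thus t | i. Because i > 0, t ≤ i. w = s and i | w, therefore i | s. From s > 0, i ≤ s. Since t ≤ i, t ≤ s.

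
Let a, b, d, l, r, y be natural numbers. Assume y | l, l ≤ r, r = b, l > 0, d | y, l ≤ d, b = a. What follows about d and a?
d ≤ a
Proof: r = b and b = a, hence r = a. Because d | y and y | l, d | l. l > 0, so d ≤ l. Since l ≤ d, l = d. l ≤ r, so d ≤ r. From r = a, d ≤ a.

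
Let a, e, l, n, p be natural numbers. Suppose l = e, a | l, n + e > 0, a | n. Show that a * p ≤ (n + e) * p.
l = e and a | l, so a | e. Since a | n, a | n + e. Since n + e > 0, a ≤ n + e. Then a * p ≤ (n + e) * p.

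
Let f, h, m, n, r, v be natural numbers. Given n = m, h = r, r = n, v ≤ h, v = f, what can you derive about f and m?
f ≤ m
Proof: Since h = r and r = n, h = n. n = m, so h = m. v = f and v ≤ h, hence f ≤ h. h = m, so f ≤ m.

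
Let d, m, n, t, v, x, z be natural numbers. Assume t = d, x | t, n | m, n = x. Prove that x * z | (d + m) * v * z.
Since t = d and x | t, x | d. n = x and n | m, hence x | m. x | d, so x | d + m. Then x | (d + m) * v. Then x * z | (d + m) * v * z.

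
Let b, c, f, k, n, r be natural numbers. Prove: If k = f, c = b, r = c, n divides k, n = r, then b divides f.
n = r and r = c, so n = c. n divides k, so c divides k. Since k = f, c divides f. c = b, so b divides f.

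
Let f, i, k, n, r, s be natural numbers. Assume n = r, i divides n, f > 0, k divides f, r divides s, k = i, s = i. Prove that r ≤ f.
Since n = r and i divides n, i divides r. s = i and r divides s, hence r divides i. Since i divides r, i = r. k = i and k divides f, thus i divides f. Since f > 0, i ≤ f. i = r, so r ≤ f.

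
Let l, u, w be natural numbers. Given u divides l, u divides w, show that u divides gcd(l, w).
u divides l and u divides w. Because common divisors divide the gcd, u divides gcd(l, w).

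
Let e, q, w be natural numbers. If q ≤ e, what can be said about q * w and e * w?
q * w ≤ e * w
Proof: q ≤ e. By multiplying by a non-negative, q * w ≤ e * w.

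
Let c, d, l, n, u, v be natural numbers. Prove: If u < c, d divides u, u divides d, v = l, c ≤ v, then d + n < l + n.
u divides d and d divides u, thus u = d. Since v = l and c ≤ v, c ≤ l. Since u < c, u < l. Since u = d, d < l. Then d + n < l + n.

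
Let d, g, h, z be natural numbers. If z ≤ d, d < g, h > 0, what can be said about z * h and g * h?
z * h < g * h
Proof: Because z ≤ d and d < g, z < g. Using h > 0 and multiplying by a positive, z * h < g * h.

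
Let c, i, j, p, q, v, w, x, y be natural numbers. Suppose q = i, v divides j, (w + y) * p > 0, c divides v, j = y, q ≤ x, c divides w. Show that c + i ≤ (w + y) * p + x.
j = y and v divides j, so v divides y. Since c divides v, c divides y. Because c divides w, c divides w + y. Then c divides (w + y) * p. (w + y) * p > 0, so c ≤ (w + y) * p. Since q = i and q ≤ x, i ≤ x. Because c ≤ (w + y) * p, c + i ≤ (w + y) * p + x.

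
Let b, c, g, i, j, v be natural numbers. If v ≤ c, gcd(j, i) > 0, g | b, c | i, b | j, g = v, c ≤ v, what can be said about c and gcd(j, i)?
c ≤ gcd(j, i)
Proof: v ≤ c and c ≤ v, therefore v = c. g = v and g | b, therefore v | b. b | j, so v | j. v = c, so c | j. c | i, so c | gcd(j, i). Since gcd(j, i) > 0, c ≤ gcd(j, i).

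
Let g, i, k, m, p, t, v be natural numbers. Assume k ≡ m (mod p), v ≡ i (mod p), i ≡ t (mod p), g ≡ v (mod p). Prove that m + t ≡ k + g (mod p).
From g ≡ v (mod p) and v ≡ i (mod p), g ≡ i (mod p). Since i ≡ t (mod p), g ≡ t (mod p). From k ≡ m (mod p), k + g ≡ m + t (mod p). Then m + t ≡ k + g (mod p).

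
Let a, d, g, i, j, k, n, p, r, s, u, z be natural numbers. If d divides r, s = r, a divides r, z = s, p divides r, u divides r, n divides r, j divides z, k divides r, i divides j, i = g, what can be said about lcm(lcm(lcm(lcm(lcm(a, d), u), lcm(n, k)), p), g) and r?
lcm(lcm(lcm(lcm(lcm(a, d), u), lcm(n, k)), p), g) divides r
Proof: Since a divides r and d divides r, lcm(a, d) divides r. u divides r, so lcm(lcm(a, d), u) divides r. From n divides r and k divides r, lcm(n, k) divides r. lcm(lcm(a, d), u) divides r, so lcm(lcm(lcm(a, d), u), lcm(n, k)) divides r. From p divides r, lcm(lcm(lcm(lcm(a, d), u), lcm(n, k)), p) divides r. Since i divides j and j divides z, i divides z. Since z = s, i divides s. Since s = r, i divides r. i = g, so g divides r. lcm(lcm(lcm(lcm(a, d), u), lcm(n, k)), p) divides r, so lcm(lcm(lcm(lcm(lcm(a, d), u), lcm(n, k)), p), g) divides r.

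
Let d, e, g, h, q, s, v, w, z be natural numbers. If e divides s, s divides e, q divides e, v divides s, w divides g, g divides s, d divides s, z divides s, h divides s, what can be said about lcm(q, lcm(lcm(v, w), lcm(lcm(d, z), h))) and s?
lcm(q, lcm(lcm(v, w), lcm(lcm(d, z), h))) divides s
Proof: Since e divides s and s divides e, e = s. Since q divides e, q divides s. w divides g and g divides s, hence w divides s. Since v divides s, lcm(v, w) divides s. d divides s and z divides s, therefore lcm(d, z) divides s. Since h divides s, lcm(lcm(d, z), h) divides s. lcm(v, w) divides s, so lcm(lcm(v, w), lcm(lcm(d, z), h)) divides s. From q divides s, lcm(q, lcm(lcm(v, w), lcm(lcm(d, z), h))) divides s.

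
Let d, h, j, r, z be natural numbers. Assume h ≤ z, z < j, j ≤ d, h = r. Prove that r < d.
h = r and h ≤ z, hence r ≤ z. Since z < j, r < j. j ≤ d, so r < d.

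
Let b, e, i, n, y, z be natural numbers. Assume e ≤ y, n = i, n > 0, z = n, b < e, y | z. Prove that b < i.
b < e and e ≤ y, thus b < y. Since z = n and y | z, y | n. Since n > 0, y ≤ n. b < y, so b < n. n = i, so b < i.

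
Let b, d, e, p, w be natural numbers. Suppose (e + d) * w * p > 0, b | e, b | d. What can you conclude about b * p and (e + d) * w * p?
b * p ≤ (e + d) * w * p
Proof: b | e and b | d, so b | e + d. Then b | (e + d) * w. Then b * p | (e + d) * w * p. (e + d) * w * p > 0, so b * p ≤ (e + d) * w * p.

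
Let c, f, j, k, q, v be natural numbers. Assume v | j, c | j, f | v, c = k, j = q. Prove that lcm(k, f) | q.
c = k and c | j, thus k | j. f | v and v | j, thus f | j. k | j, so lcm(k, f) | j. Because j = q, lcm(k, f) | q.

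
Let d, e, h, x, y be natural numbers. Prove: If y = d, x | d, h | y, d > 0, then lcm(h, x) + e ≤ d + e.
Since y = d and h | y, h | d. x | d, so lcm(h, x) | d. d > 0, so lcm(h, x) ≤ d. Then lcm(h, x) + e ≤ d + e.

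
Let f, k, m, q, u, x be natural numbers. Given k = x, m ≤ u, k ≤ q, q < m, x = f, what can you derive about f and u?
f < u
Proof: k = x and x = f, therefore k = f. q < m and m ≤ u, therefore q < u. k ≤ q, so k < u. Since k = f, f < u.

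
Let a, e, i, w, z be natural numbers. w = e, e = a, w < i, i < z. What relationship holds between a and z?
a < z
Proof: From w = e and e = a, w = a. w < i and i < z, hence w < z. w = a, so a < z.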